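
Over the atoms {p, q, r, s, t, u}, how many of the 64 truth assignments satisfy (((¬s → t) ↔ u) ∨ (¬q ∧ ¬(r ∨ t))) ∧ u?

Initial set: {((((¬s → t) ↔ u) ∨ (¬q ∧ ¬(r ∨ t))) ∧ u)}.
((((¬s → t) ↔ u) ∨ (¬q ∧ ¬(r ∨ t))) ∧ u): α-rule — add (((¬s → t) ↔ u) ∨ (¬q ∧ ¬(r ∨ t))), u.
(((¬s → t) ↔ u) ∨ (¬q ∧ ¬(r ∨ t))): β-rule — branch into ((¬s → t) ↔ u)  //  (¬q ∧ ¬(r ∨ t)).
  branch 1 (add ((¬s → t) ↔ u)):
    ((¬s → t) ↔ u): β-rule — branch into (¬s → t), u  //  ¬(¬s → t), ¬u.
      branch 1.1 (add (¬s → t), u):
        (¬s → t): β-rule — branch into ¬¬s  //  t.
          branch 1.1.1 (add ¬¬s):
            ○ open, literals {s=T, u=T}.
          branch 1.1.2 (add t):
            ○ open, literals {t=T, u=T}.
      branch 1.2 (add ¬(¬s → t), ¬u):
        × closes — contains both u and ¬u.
  branch 2 (add (¬q ∧ ¬(r ∨ t))):
    (¬q ∧ ¬(r ∨ t)): α-rule — add ¬q, ¬(r ∨ t).
    ¬(r ∨ t): α-rule — add ¬r, ¬t.
    ○ open, literals {q=F, r=F, t=F, u=T}.
1 branch closed, 3 open.
Each open branch fixes some atoms; the unmentioned ones are free. Counting distinct full assignments: branch {s=T, u=T} (p, q, r, t) contributes 16 new; branch {t=T, u=T} (p, q, r, s) contributes 8 new; branch {q=F, r=F, t=F, u=T} (p, s) contributes 2 new. Total: 26.

26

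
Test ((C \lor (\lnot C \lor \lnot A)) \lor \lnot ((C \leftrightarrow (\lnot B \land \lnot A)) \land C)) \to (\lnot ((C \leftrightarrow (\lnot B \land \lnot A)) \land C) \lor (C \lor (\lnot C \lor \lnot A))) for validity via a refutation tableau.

Assume the negation and expand:
Initial set: {\lnot (((C \lor (\lnot C \lor \lnot A)) \lor \lnot ((C \leftrightarrow (\lnot B \land \lnot A)) \land C)) \to (\lnot ((C \leftrightarrow (\lnot B \land \lnot A)) \land C) \lor (C \lor (\lnot C \lor \lnot A))))}.
\lnot (((C \lor (\lnot C \lor \lnot A)) \lor \lnot ((C \leftrightarrow (\lnot B \land \lnot A)) \land C)) \to (\lnot ((C \leftrightarrow (\lnot B \land \lnot A)) \land C) \lor (C \lor (\lnot C \lor \lnot A)))): α-rule — add ((C \lor (\lnot C \lor \lnot A)) \lor \lnot ((C \leftrightarrow (\lnot B \land \lnot A)) \land C)), \lnot (\lnot ((C \leftrightarrow (\lnot B \land \lnot A)) \land C) \lor (C \lor (\lnot C \lor \lnot A))).
\lnot (\lnot ((C \leftrightarrow (\lnot B \land \lnot A)) \land C) \lor (C \lor (\lnot C \lor \lnot A))): α-rule — add \lnot \lnot ((C \leftrightarrow (\lnot B \land \lnot A)) \land C), \lnot (C \lor (\lnot C \lor \lnot A)).
\lnot \lnot ((C \leftrightarrow (\lnot B \land \lnot A)) \land C): α-rule — add (C \leftrightarrow (\lnot B \land \lnot A)), C.
\lnot (C \lor (\lnot C \lor \lnot A)): α-rule — add \lnot C, \lnot (\lnot C \lor \lnot A).
× closes — contains both C and \lnot C.
All 1 branch closes.
Every branch closed, so the negation is unsatisfiable and the formula is valid.

Valid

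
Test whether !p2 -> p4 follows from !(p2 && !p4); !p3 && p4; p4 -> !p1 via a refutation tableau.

Initial set: {T !(p2 && !p4); T (!p3 && p4); T (p4 -> !p1); F (!p2 -> p4)}.
T (!p3 && p4): α-rule — add T !p3, T p4.
F (!p2 -> p4): α-rule — add T !p2, F p4.
× closes — contains both p4 and !p4.
All 1 branch closes.
Every branch closed, so the premises entail the conclusion.

Yes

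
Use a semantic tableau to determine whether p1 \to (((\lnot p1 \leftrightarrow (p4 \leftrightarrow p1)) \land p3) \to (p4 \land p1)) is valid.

Not valid

Assume the negation and expand:
Initial set: {F (p1 \to (((\lnot p1 \leftrightarrow (p4 \leftrightarrow p1)) \land p3) \to (p4 \land p1)))}.
F (p1 \to (((\lnot p1 \leftrightarrow (p4 \leftrightarrow p1)) \land p3) \to (p4 \land p1))): α-rule — add T p1, F (((\lnot p1 \leftrightarrow (p4 \leftrightarrow p1)) \land p3) \to (p4 \land p1)).
F (((\lnot p1 \leftrightarrow (p4 \leftrightarrow p1)) \land p3) \to (p4 \land p1)): α-rule — add T ((\lnot p1 \leftrightarrow (p4 \leftrightarrow p1)) \land p3), F (p4 \land p1).
T ((\lnot p1 \leftrightarrow (p4 \leftrightarrow p1)) \land p3): α-rule — add T (\lnot p1 \leftrightarrow (p4 \leftrightarrow p1)), T p3.
F (p4 \land p1): β-rule — branch into F p4  //  F p1.
  branch 1 (add F p4):
    T (\lnot p1 \leftrightarrow (p4 \leftrightarrow p1)): β-rule — branch into T \lnot p1, T (p4 \leftrightarrow p1)  //  F \lnot p1, F (p4 \leftrightarrow p1).
      branch 1.1 (add T \lnot p1, T (p4 \leftrightarrow p1)):
        × closes — contains both p1 and \lnot p1.
      branch 1.2 (add F \lnot p1, F (p4 \leftrightarrow p1)):
        F (p4 \leftrightarrow p1): β-rule — branch into T p4, F p1  //  F p4, T p1.
          branch 1.2.1 (add T p4, F p1):
            × closes — contains both p4 and \lnot p4.
          branch 1.2.2 (add F p4, T p1):
            ○ open, literals {p1=true, p3=true, p4=false}.
  branch 2 (add F p1):
    × closes — contains both p1 and \lnot p1.
3 branches closed, 1 open.
An open branch gives a countermodel: p1=true, p3=true, p4=false (unmentioned atoms arbitrary); under it the original formula is false.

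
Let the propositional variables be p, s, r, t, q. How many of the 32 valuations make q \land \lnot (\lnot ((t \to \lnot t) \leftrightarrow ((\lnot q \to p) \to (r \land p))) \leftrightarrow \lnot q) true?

Initial set: {(q \land \lnot (\lnot ((t \to \lnot t) \leftrightarrow ((\lnot q \to p) \to (r \land p))) \leftrightarrow \lnot q))}.
(q \land \lnot (\lnot ((t \to \lnot t) \leftrightarrow ((\lnot q \to p) \to (r \land p))) \leftrightarrow \lnot q)): α-rule — add q, \lnot (\lnot ((t \to \lnot t) \leftrightarrow ((\lnot q \to p) \to (r \land p))) \leftrightarrow \lnot q).
\lnot (\lnot ((t \to \lnot t) \leftrightarrow ((\lnot q \to p) \to (r \land p))) \leftrightarrow \lnot q): β-rule — branch into \lnot ((t \to \lnot t) \leftrightarrow ((\lnot q \to p) \to (r \land p))), \lnot \lnot q  //  \lnot \lnot ((t \to \lnot t) \leftrightarrow ((\lnot q \to p) \to (r \land p))), \lnot q.
  branch 1 (add \lnot ((t \to \lnot t) \leftrightarrow ((\lnot q \to p) \to (r \land p))), \lnot \lnot q):
    \lnot ((t \to \lnot t) \leftrightarrow ((\lnot q \to p) \to (r \land p))): β-rule — branch into (t \to \lnot t), \lnot ((\lnot q \to p) \to (r \land p))  //  \lnot (t \to \lnot t), ((\lnot q \to p) \to (r \land p)).
      branch 1.1 (add (t \to \lnot t), \lnot ((\lnot q \to p) \to (r \land p))):
        \lnot ((\lnot q \to p) \to (r \land p)): α-rule — add (\lnot q \to p), \lnot (r \land p).
        (t \to \lnot t): β-rule — branch into \lnot t  //  \lnot t.
          branch 1.1.1 (add \lnot t):
            (\lnot q \to p): β-rule — branch into \lnot \lnot q  //  p.
              branch 1.1.1.1 (add \lnot \lnot q):
                \lnot (r \land p): β-rule — branch into \lnot r  //  \lnot p.
                  branch 1.1.1.1.1 (add \lnot r):
                    ○ open, literals {q=T, r=F, t=F}.
                  branch 1.1.1.1.2 (add \lnot p):
                    ○ open, literals {p=F, q=T, t=F}.
              branch 1.1.1.2 (add p):
                \lnot (r \land p): β-rule — branch into \lnot r  //  \lnot p.
                  branch 1.1.1.2.1 (add \lnot r):
                    ○ open, literals {p=T, q=T, r=F, t=F}.
                  branch 1.1.1.2.2 (add \lnot p):
                    × closes — contains both p and \lnot p.
          branch 1.1.2 (add \lnot t):
            (\lnot q \to p): β-rule — branch into \lnot \lnot q  //  p.
              branch 1.1.2.1 (add \lnot \lnot q):
                \lnot (r \land p): β-rule — branch into \lnot r  //  \lnot p.
                  branch 1.1.2.1.1 (add \lnot r):
                    ○ open, literals {q=T, r=F, t=F}.
                  branch 1.1.2.1.2 (add \lnot p):
                    ○ open, literals {p=F, q=T, t=F}.
              branch 1.1.2.2 (add p):
                \lnot (r \land p): β-rule — branch into \lnot r  //  \lnot p.
                  branch 1.1.2.2.1 (add \lnot r):
                    ○ open, literals {p=T, q=T, r=F, t=F}.
                  branch 1.1.2.2.2 (add \lnot p):
                    × closes — contains both p and \lnot p.
      branch 1.2 (add \lnot (t \to \lnot t), ((\lnot q \to p) \to (r \land p))):
        \lnot (t \to \lnot t): α-rule — add t, \lnot \lnot t.
        ((\lnot q \to p) \to (r \land p)): β-rule — branch into \lnot (\lnot q \to p)  //  (r \land p).
          branch 1.2.1 (add \lnot (\lnot q \to p)):
            \lnot (\lnot q \to p): α-rule — add \lnot q, \lnot p.
            × closes — contains both q and \lnot q.
          branch 1.2.2 (add (r \land p)):
            (r \land p): α-rule — add r, p.
            ○ open, literals {p=T, q=T, r=T, t=T}.
  branch 2 (add \lnot \lnot ((t \to \lnot t) \leftrightarrow ((\lnot q \to p) \to (r \land p))), \lnot q):
    × closes — contains both q and \lnot q.
4 branches closed, 7 open.
Each open branch fixes some atoms; the unmentioned ones are free. Counting distinct full assignments: branch {q=T, r=F, t=F} (p, s) contributes 4 new; branch {p=F, q=T, t=F} (s, r) contributes 2 new; branch {p=T, q=T, r=F, t=F} (s) contributes 0 new; branch {q=T, r=F, t=F} (p, s) contributes 0 new; branch {p=F, q=T, t=F} (s, r) contributes 0 new; branch {p=T, q=T, r=F, t=F} (s) contributes 0 new; branch {p=T, q=T, r=T, t=T} (s) contributes 2 new. Total: 8.

8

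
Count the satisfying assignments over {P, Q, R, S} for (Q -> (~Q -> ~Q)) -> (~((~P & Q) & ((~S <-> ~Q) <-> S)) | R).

Initial set: {((Q -> (~Q -> ~Q)) -> (~((~P & Q) & ((~S <-> ~Q) <-> S)) | R))}.
((Q -> (~Q -> ~Q)) -> (~((~P & Q) & ((~S <-> ~Q) <-> S)) | R)): β-rule — branch into ~(Q -> (~Q -> ~Q))  //  (~((~P & Q) & ((~S <-> ~Q) <-> S)) | R).
  branch 1 (add ~(Q -> (~Q -> ~Q))):
    ~(Q -> (~Q -> ~Q)): α-rule — add Q, ~(~Q -> ~Q).
    ~(~Q -> ~Q): α-rule — add ~Q, ~~Q.
    × closes — contains both Q and ~Q.
  branch 2 (add (~((~P & Q) & ((~S <-> ~Q) <-> S)) | R)):
    (~((~P & Q) & ((~S <-> ~Q) <-> S)) | R): β-rule — branch into ~((~P & Q) & ((~S <-> ~Q) <-> S))  //  R.
      branch 2.1 (add ~((~P & Q) & ((~S <-> ~Q) <-> S))):
        ~((~P & Q) & ((~S <-> ~Q) <-> S)): β-rule — branch into ~(~P & Q)  //  ~((~S <-> ~Q) <-> S).
          branch 2.1.1 (add ~(~P & Q)):
            ~(~P & Q): β-rule — branch into ~~P  //  ~Q.
              branch 2.1.1.1 (add ~~P):
                ○ open, literals {P=true}.
              branch 2.1.1.2 (add ~Q):
                ○ open, literals {Q=false}.
          branch 2.1.2 (add ~((~S <-> ~Q) <-> S)):
            ~((~S <-> ~Q) <-> S): β-rule — branch into (~S <-> ~Q), ~S  //  ~(~S <-> ~Q), S.
              branch 2.1.2.1 (add (~S <-> ~Q), ~S):
                (~S <-> ~Q): β-rule — branch into ~S, ~Q  //  ~~S, ~~Q.
                  branch 2.1.2.1.1 (add ~S, ~Q):
                    ○ open, literals {Q=false, S=false}.
                  branch 2.1.2.1.2 (add ~~S, ~~Q):
                    × closes — contains both S and ~S.
              branch 2.1.2.2 (add ~(~S <-> ~Q), S):
                ~(~S <-> ~Q): β-rule — branch into ~S, ~~Q  //  ~~S, ~Q.
                  branch 2.1.2.2.1 (add ~S, ~~Q):
                    × closes — contains both S and ~S.
                  branch 2.1.2.2.2 (add ~~S, ~Q):
                    ○ open, literals {Q=false, S=true}.
      branch 2.2 (add R):
        ○ open, literals {R=true}.
3 branches closed, 5 open.
Each open branch fixes some atoms; the unmentioned ones are free. Counting distinct full assignments: branch {P=true} (Q, R, S) contributes 8 new; branch {Q=false} (P, R, S) contributes 4 new; branch {Q=false, S=false} (P, R) contributes 0 new; branch {Q=false, S=true} (P, R) contributes 0 new; branch {R=true} (P, Q, S) contributes 2 new. Total: 14.

14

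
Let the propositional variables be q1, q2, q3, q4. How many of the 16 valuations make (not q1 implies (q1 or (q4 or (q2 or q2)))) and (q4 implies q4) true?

Initial set: {T ((not q1 implies (q1 or (q4 or (q2 or q2)))) and (q4 implies q4))}.
T ((not q1 implies (q1 or (q4 or (q2 or q2)))) and (q4 implies q4)): α-rule — add T (not q1 implies (q1 or (q4 or (q2 or q2)))), T (q4 implies q4).
T (not q1 implies (q1 or (q4 or (q2 or q2)))): β-rule — branch into F not q1  //  T (q1 or (q4 or (q2 or q2))).
  branch 1 (add F not q1):
    T (q4 implies q4): β-rule — branch into F q4  //  T q4.
      branch 1.1 (add F q4):
        ○ open, literals {q1=1, q4=0}.
      branch 1.2 (add T q4):
        ○ open, literals {q1=1, q4=1}.
  branch 2 (add T (q1 or (q4 or (q2 or q2)))):
    T (q4 implies q4): β-rule — branch into F q4  //  T q4.
      branch 2.1 (add F q4):
        T (q1 or (q4 or (q2 or q2))): β-rule — branch into T q1  //  T (q4 or (q2 or q2)).
          branch 2.1.1 (add T q1):
            ○ open, literals {q1=1, q4=0}.
          branch 2.1.2 (add T (q4 or (q2 or q2))):
            T (q4 or (q2 or q2)): β-rule — branch into T q4  //  T (q2 or q2).
              branch 2.1.2.1 (add T q4):
                × closes — contains both q4 and not q4.
              branch 2.1.2.2 (add T (q2 or q2)):
                T (q2 or q2): β-rule — branch into T q2  //  T q2.
                  branch 2.1.2.2.1 (add T q2):
                    ○ open, literals {q2=1, q4=0}.
                  branch 2.1.2.2.2 (add T q2):
                    ○ open, literals {q2=1, q4=0}.
      branch 2.2 (add T q4):
        T (q1 or (q4 or (q2 or q2))): β-rule — branch into T q1  //  T (q4 or (q2 or q2)).
          branch 2.2.1 (add T q1):
            ○ open, literals {q1=1, q4=1}.
          branch 2.2.2 (add T (q4 or (q2 or q2))):
            T (q4 or (q2 or q2)): β-rule — branch into T q4  //  T (q2 or q2).
              branch 2.2.2.1 (add T q4):
                ○ open, literals {q4=1}.
              branch 2.2.2.2 (add T (q2 or q2)):
                T (q2 or q2): β-rule — branch into T q2  //  T q2.
                  branch 2.2.2.2.1 (add T q2):
                    ○ open, literals {q2=1, q4=1}.
                  branch 2.2.2.2.2 (add T q2):
                    ○ open, literals {q2=1, q4=1}.
1 branch closed, 9 open.
Each open branch fixes some atoms; the unmentioned ones are free. Counting distinct full assignments: branch {q1=1, q4=0} (q2, q3) contributes 4 new; branch {q1=1, q4=1} (q2, q3) contributes 4 new; branch {q1=1, q4=0} (q2, q3) contributes 0 new; branch {q2=1, q4=0} (q1, q3) contributes 2 new; branch {q2=1, q4=0} (q1, q3) contributes 0 new; branch {q1=1, q4=1} (q2, q3) contributes 0 new; branch {q4=1} (q1, q2, q3) contributes 4 new; branch {q2=1, q4=1} (q1, q3) contributes 0 new; branch {q2=1, q4=1} (q1, q3) contributes 0 new. Total: 14.

14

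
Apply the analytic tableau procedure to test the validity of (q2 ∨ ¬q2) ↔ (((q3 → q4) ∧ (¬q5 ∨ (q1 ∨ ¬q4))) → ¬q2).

Assume the negation and expand:
Initial set: {¬((q2 ∨ ¬q2) ↔ (((q3 → q4) ∧ (¬q5 ∨ (q1 ∨ ¬q4))) → ¬q2))}.
¬((q2 ∨ ¬q2) ↔ (((q3 → q4) ∧ (¬q5 ∨ (q1 ∨ ¬q4))) → ¬q2)): β-rule — branch into (q2 ∨ ¬q2), ¬(((q3 → q4) ∧ (¬q5 ∨ (q1 ∨ ¬q4))) → ¬q2)  //  ¬(q2 ∨ ¬q2), (((q3 → q4) ∧ (¬q5 ∨ (q1 ∨ ¬q4))) → ¬q2).
  branch 1 (add (q2 ∨ ¬q2), ¬(((q3 → q4) ∧ (¬q5 ∨ (q1 ∨ ¬q4))) → ¬q2)):
    ¬(((q3 → q4) ∧ (¬q5 ∨ (q1 ∨ ¬q4))) → ¬q2): α-rule — add ((q3 → q4) ∧ (¬q5 ∨ (q1 ∨ ¬q4))), ¬¬q2.
    ((q3 → q4) ∧ (¬q5 ∨ (q1 ∨ ¬q4))): α-rule — add (q3 → q4), (¬q5 ∨ (q1 ∨ ¬q4)).
    (q2 ∨ ¬q2): β-rule — branch into q2  //  ¬q2.
      branch 1.1 (add q2):
        (q3 → q4): β-rule — branch into ¬q3  //  q4.
          branch 1.1.1 (add ¬q3):
            (¬q5 ∨ (q1 ∨ ¬q4)): β-rule — branch into ¬q5  //  (q1 ∨ ¬q4).
              branch 1.1.1.1 (add ¬q5):
                ○ open, literals {q2=T, q3=F, q5=F}.
              branch 1.1.1.2 (add (q1 ∨ ¬q4)):
                (q1 ∨ ¬q4): β-rule — branch into q1  //  ¬q4.
                  branch 1.1.1.2.1 (add q1):
                    ○ open, literals {q1=T, q2=T, q3=F}.
                  branch 1.1.1.2.2 (add ¬q4):
                    ○ open, literals {q2=T, q3=F, q4=F}.
          branch 1.1.2 (add q4):
            (¬q5 ∨ (q1 ∨ ¬q4)): β-rule — branch into ¬q5  //  (q1 ∨ ¬q4).
              branch 1.1.2.1 (add ¬q5):
                ○ open, literals {q2=T, q4=T, q5=F}.
              branch 1.1.2.2 (add (q1 ∨ ¬q4)):
                (q1 ∨ ¬q4): β-rule — branch into q1  //  ¬q4.
                  branch 1.1.2.2.1 (add q1):
                    ○ open, literals {q1=T, q2=T, q4=T}.
                  branch 1.1.2.2.2 (add ¬q4):
                    × closes — contains both q4 and ¬q4.
      branch 1.2 (add ¬q2):
        × closes — contains both q2 and ¬q2.
  branch 2 (add ¬(q2 ∨ ¬q2), (((q3 → q4) ∧ (¬q5 ∨ (q1 ∨ ¬q4))) → ¬q2)):
    ¬(q2 ∨ ¬q2): α-rule — add ¬q2, ¬¬q2.
    × closes — contains both q2 and ¬q2.
3 branches closed, 5 open.
An open branch gives a countermodel: q2=T, q3=F, q5=F (unmentioned atoms arbitrary); under it the original formula is false.

Not valid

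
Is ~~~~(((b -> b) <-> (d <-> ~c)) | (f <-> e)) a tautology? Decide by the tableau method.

Assume the negation and expand:
Initial set: {~~~~~(((b -> b) <-> (d <-> ~c)) | (f <-> e))}.
~~~~~(((b -> b) <-> (d <-> ~c)) | (f <-> e)): drop double negation, giving ~~~(((b -> b) <-> (d <-> ~c)) | (f <-> e)).
~~~(((b -> b) <-> (d <-> ~c)) | (f <-> e)): drop double negation, giving ~(((b -> b) <-> (d <-> ~c)) | (f <-> e)).
~(((b -> b) <-> (d <-> ~c)) | (f <-> e)): α-rule — add ~((b -> b) <-> (d <-> ~c)), ~(f <-> e).
~((b -> b) <-> (d <-> ~c)): β-rule — branch into (b -> b), ~(d <-> ~c)  //  ~(b -> b), (d <-> ~c).
  branch 1 (add (b -> b), ~(d <-> ~c)):
    ~(f <-> e): β-rule — branch into f, ~e  //  ~f, e.
      branch 1.1 (add f, ~e):
        (b -> b): β-rule — branch into ~b  //  b.
          branch 1.1.1 (add ~b):
            ~(d <-> ~c): β-rule — branch into d, ~~c  //  ~d, ~c.
              branch 1.1.1.1 (add d, ~~c):
                ○ open, literals {b=0, c=1, d=1, e=0, f=1}.
              branch 1.1.1.2 (add ~d, ~c):
                ○ open, literals {b=0, c=0, d=0, e=0, f=1}.
          branch 1.1.2 (add b):
            ~(d <-> ~c): β-rule — branch into d, ~~c  //  ~d, ~c.
              branch 1.1.2.1 (add d, ~~c):
                ○ open, literals {b=1, c=1, d=1, e=0, f=1}.
              branch 1.1.2.2 (add ~d, ~c):
                ○ open, literals {b=1, c=0, d=0, e=0, f=1}.
      branch 1.2 (add ~f, e):
        (b -> b): β-rule — branch into ~b  //  b.
          branch 1.2.1 (add ~b):
            ~(d <-> ~c): β-rule — branch into d, ~~c  //  ~d, ~c.
              branch 1.2.1.1 (add d, ~~c):
                ○ open, literals {b=0, c=1, d=1, e=1, f=0}.
              branch 1.2.1.2 (add ~d, ~c):
                ○ open, literals {b=0, c=0, d=0, e=1, f=0}.
          branch 1.2.2 (add b):
            ~(d <-> ~c): β-rule — branch into d, ~~c  //  ~d, ~c.
              branch 1.2.2.1 (add d, ~~c):
                ○ open, literals {b=1, c=1, d=1, e=1, f=0}.
              branch 1.2.2.2 (add ~d, ~c):
                ○ open, literals {b=1, c=0, d=0, e=1, f=0}.
  branch 2 (add ~(b -> b), (d <-> ~c)):
    ~(b -> b): α-rule — add b, ~b.
    × closes — contains both b and ~b.
1 branch closed, 8 open.
An open branch gives a countermodel: b=0, c=1, d=1, e=0, f=1 (unmentioned atoms arbitrary); under it the original formula is false.

Not valid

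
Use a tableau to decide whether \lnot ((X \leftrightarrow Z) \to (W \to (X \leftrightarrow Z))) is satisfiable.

Unsatisfiable

Initial set: {T \lnot ((X \leftrightarrow Z) \to (W \to (X \leftrightarrow Z)))}.
T \lnot ((X \leftrightarrow Z) \to (W \to (X \leftrightarrow Z))): α-rule — add T (X \leftrightarrow Z), F (W \to (X \leftrightarrow Z)).
F (W \to (X \leftrightarrow Z)): α-rule — add T W, F (X \leftrightarrow Z).
T (X \leftrightarrow Z): β-rule — branch into T X, T Z  //  F X, F Z.
  branch 1 (add T X, T Z):
    F (X \leftrightarrow Z): β-rule — branch into T X, F Z  //  F X, T Z.
      branch 1.1 (add T X, F Z):
        × closes — contains both Z and \lnot Z.
      branch 1.2 (add F X, T Z):
        × closes — contains both X and \lnot X.
  branch 2 (add F X, F Z):
    F (X \leftrightarrow Z): β-rule — branch into T X, F Z  //  F X, T Z.
      branch 2.1 (add T X, F Z):
        × closes — contains both X and \lnot X.
      branch 2.2 (add F X, T Z):
        × closes — contains both Z and \lnot Z.
All 4 branches close.
Every branch closed; the formula is unsatisfiable.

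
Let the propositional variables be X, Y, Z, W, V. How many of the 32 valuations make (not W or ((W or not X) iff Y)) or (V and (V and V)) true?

28

Initial set: {((not W or ((W or not X) iff Y)) or (V and (V and V)))}.
((not W or ((W or not X) iff Y)) or (V and (V and V))): β-rule — branch into (not W or ((W or not X) iff Y))  //  (V and (V and V)).
  branch 1 (add (not W or ((W or not X) iff Y))):
    (not W or ((W or not X) iff Y)): β-rule — branch into not W  //  ((W or not X) iff Y).
      branch 1.1 (add not W):
        ○ open, literals {W=F}.
      branch 1.2 (add ((W or not X) iff Y)):
        ((W or not X) iff Y): β-rule — branch into (W or not X), Y  //  not (W or not X), not Y.
          branch 1.2.1 (add (W or not X), Y):
            (W or not X): β-rule — branch into W  //  not X.
              branch 1.2.1.1 (add W):
                ○ open, literals {W=T, Y=T}.
              branch 1.2.1.2 (add not X):
                ○ open, literals {X=F, Y=T}.
          branch 1.2.2 (add not (W or not X), not Y):
            not (W or not X): α-rule — add not W, not not X.
            ○ open, literals {W=F, X=T, Y=F}.
  branch 2 (add (V and (V and V))):
    (V and (V and V)): α-rule — add V, (V and V).
    (V and V): α-rule — add V, V.
    ○ open, literals {V=T}.
0 branches closed, 5 open.
Each open branch fixes some atoms; the unmentioned ones are free. Counting distinct full assignments: branch {W=F} (X, Y, Z, V) contributes 16 new; branch {W=T, Y=T} (X, Z, V) contributes 8 new; branch {X=F, Y=T} (Z, W, V) contributes 0 new; branch {W=F, X=T, Y=F} (Z, V) contributes 0 new; branch {V=T} (X, Y, Z, W) contributes 4 new. Total: 28.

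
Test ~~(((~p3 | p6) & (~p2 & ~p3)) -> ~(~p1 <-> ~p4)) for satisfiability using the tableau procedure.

Satisfiable

Initial set: {~~(((~p3 | p6) & (~p2 & ~p3)) -> ~(~p1 <-> ~p4))}.
~~(((~p3 | p6) & (~p2 & ~p3)) -> ~(~p1 <-> ~p4)): drop double negation, giving (((~p3 | p6) & (~p2 & ~p3)) -> ~(~p1 <-> ~p4)).
(((~p3 | p6) & (~p2 & ~p3)) -> ~(~p1 <-> ~p4)): β-rule — branch into ~((~p3 | p6) & (~p2 & ~p3))  //  ~(~p1 <-> ~p4).
  branch 1 (add ~((~p3 | p6) & (~p2 & ~p3))):
    ~((~p3 | p6) & (~p2 & ~p3)): β-rule — branch into ~(~p3 | p6)  //  ~(~p2 & ~p3).
      branch 1.1 (add ~(~p3 | p6)):
        ~(~p3 | p6): α-rule — add ~~p3, ~p6.
        ○ open, literals {p3=1, p6=0}.
      branch 1.2 (add ~(~p2 & ~p3)):
        ~(~p2 & ~p3): β-rule — branch into ~~p2  //  ~~p3.
          branch 1.2.1 (add ~~p2):
            ○ open, literals {p2=1}.
          branch 1.2.2 (add ~~p3):
            ○ open, literals {p3=1}.
  branch 2 (add ~(~p1 <-> ~p4)):
    ~(~p1 <-> ~p4): β-rule — branch into ~p1, ~~p4  //  ~~p1, ~p4.
      branch 2.1 (add ~p1, ~~p4):
        ○ open, literals {p1=0, p4=1}.
      branch 2.2 (add ~~p1, ~p4):
        ○ open, literals {p1=1, p4=0}.
0 branches closed, 5 open.
An open branch gives a satisfying assignment: p3=1, p6=0.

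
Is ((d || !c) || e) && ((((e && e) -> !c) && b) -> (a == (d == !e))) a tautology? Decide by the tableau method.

Not valid

Assume the negation and expand:
Initial set: {!(((d || !c) || e) && ((((e && e) -> !c) && b) -> (a == (d == !e))))}.
!(((d || !c) || e) && ((((e && e) -> !c) && b) -> (a == (d == !e)))): β-rule — branch into !((d || !c) || e)  //  !((((e && e) -> !c) && b) -> (a == (d == !e))).
  branch 1 (add !((d || !c) || e)):
    !((d || !c) || e): α-rule — add !(d || !c), !e.
    !(d || !c): α-rule — add !d, !!c.
    ○ open, literals {c=T, d=F, e=F}.
  branch 2 (add !((((e && e) -> !c) && b) -> (a == (d == !e)))):
    !((((e && e) -> !c) && b) -> (a == (d == !e))): α-rule — add (((e && e) -> !c) && b), !(a == (d == !e)).
    (((e && e) -> !c) && b): α-rule — add ((e && e) -> !c), b.
    !(a == (d == !e)): β-rule — branch into a, !(d == !e)  //  !a, (d == !e).
      branch 2.1 (add a, !(d == !e)):
        ((e && e) -> !c): β-rule — branch into !(e && e)  //  !c.
          branch 2.1.1 (add !(e && e)):
            !(d == !e): β-rule — branch into d, !!e  //  !d, !e.
              branch 2.1.1.1 (add d, !!e):
                !(e && e): β-rule — branch into !e  //  !e.
                  branch 2.1.1.1.1 (add !e):
                    × closes — contains both e and !e.
                  branch 2.1.1.1.2 (add !e):
                    × closes — contains both e and !e.
              branch 2.1.1.2 (add !d, !e):
                !(e && e): β-rule — branch into !e  //  !e.
                  branch 2.1.1.2.1 (add !e):
                    ○ open, literals {a=T, b=T, d=F, e=F}.
                  branch 2.1.1.2.2 (add !e):
                    ○ open, literals {a=T, b=T, d=F, e=F}.
          branch 2.1.2 (add !c):
            !(d == !e): β-rule — branch into d, !!e  //  !d, !e.
              branch 2.1.2.1 (add d, !!e):
                ○ open, literals {a=T, b=T, c=F, d=T, e=T}.
              branch 2.1.2.2 (add !d, !e):
                ○ open, literals {a=T, b=T, c=F, d=F, e=F}.
      branch 2.2 (add !a, (d == !e)):
        ((e && e) -> !c): β-rule — branch into !(e && e)  //  !c.
          branch 2.2.1 (add !(e && e)):
            (d == !e): β-rule — branch into d, !e  //  !d, !!e.
              branch 2.2.1.1 (add d, !e):
                !(e && e): β-rule — branch into !e  //  !e.
                  branch 2.2.1.1.1 (add !e):
                    ○ open, literals {a=F, b=T, d=T, e=F}.
                  branch 2.2.1.1.2 (add !e):
                    ○ open, literals {a=F, b=T, d=T, e=F}.
              branch 2.2.1.2 (add !d, !!e):
                !(e && e): β-rule — branch into !e  //  !e.
                  branch 2.2.1.2.1 (add !e):
                    × closes — contains both e and !e.
                  branch 2.2.1.2.2 (add !e):
                    × closes — contains both e and !e.
          branch 2.2.2 (add !c):
            (d == !e): β-rule — branch into d, !e  //  !d, !!e.
              branch 2.2.2.1 (add d, !e):
                ○ open, literals {a=F, b=T, c=F, d=T, e=F}.
              branch 2.2.2.2 (add !d, !!e):
                ○ open, literals {a=F, b=T, c=F, d=F, e=T}.
4 branches closed, 9 open.
An open branch gives a countermodel: c=T, d=F, e=F (unmentioned atoms arbitrary); under it the original formula is false.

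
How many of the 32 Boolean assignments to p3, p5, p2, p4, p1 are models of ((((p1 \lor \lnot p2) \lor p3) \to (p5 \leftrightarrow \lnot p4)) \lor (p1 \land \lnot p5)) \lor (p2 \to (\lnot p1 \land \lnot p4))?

29

Initial set: {(((((p1 \lor \lnot p2) \lor p3) \to (p5 \leftrightarrow \lnot p4)) \lor (p1 \land \lnot p5)) \lor (p2 \to (\lnot p1 \land \lnot p4)))}.
(((((p1 \lor \lnot p2) \lor p3) \to (p5 \leftrightarrow \lnot p4)) \lor (p1 \land \lnot p5)) \lor (p2 \to (\lnot p1 \land \lnot p4))): β-rule — branch into ((((p1 \lor \lnot p2) \lor p3) \to (p5 \leftrightarrow \lnot p4)) \lor (p1 \land \lnot p5))  //  (p2 \to (\lnot p1 \land \lnot p4)).
  branch 1 (add ((((p1 \lor \lnot p2) \lor p3) \to (p5 \leftrightarrow \lnot p4)) \lor (p1 \land \lnot p5))):
    ((((p1 \lor \lnot p2) \lor p3) \to (p5 \leftrightarrow \lnot p4)) \lor (p1 \land \lnot p5)): β-rule — branch into (((p1 \lor \lnot p2) \lor p3) \to (p5 \leftrightarrow \lnot p4))  //  (p1 \land \lnot p5).
      branch 1.1 (add (((p1 \lor \lnot p2) \lor p3) \to (p5 \leftrightarrow \lnot p4))):
        (((p1 \lor \lnot p2) \lor p3) \to (p5 \leftrightarrow \lnot p4)): β-rule — branch into \lnot ((p1 \lor \lnot p2) \lor p3)  //  (p5 \leftrightarrow \lnot p4).
          branch 1.1.1 (add \lnot ((p1 \lor \lnot p2) \lor p3)):
            \lnot ((p1 \lor \lnot p2) \lor p3): α-rule — add \lnot (p1 \lor \lnot p2), \lnot p3.
            \lnot (p1 \lor \lnot p2): α-rule — add \lnot p1, \lnot \lnot p2.
            ○ open, literals {p1=false, p2=true, p3=false}.
          branch 1.1.2 (add (p5 \leftrightarrow \lnot p4)):
            (p5 \leftrightarrow \lnot p4): β-rule — branch into p5, \lnot p4  //  \lnot p5, \lnot \lnot p4.
              branch 1.1.2.1 (add p5, \lnot p4):
                ○ open, literals {p4=false, p5=true}.
              branch 1.1.2.2 (add \lnot p5, \lnot \lnot p4):
                ○ open, literals {p4=true, p5=false}.
      branch 1.2 (add (p1 \land \lnot p5)):
        (p1 \land \lnot p5): α-rule — add p1, \lnot p5.
        ○ open, literals {p1=true, p5=false}.
  branch 2 (add (p2 \to (\lnot p1 \land \lnot p4))):
    (p2 \to (\lnot p1 \land \lnot p4)): β-rule — branch into \lnot p2  //  (\lnot p1 \land \lnot p4).
      branch 2.1 (add \lnot p2):
        ○ open, literals {p2=false}.
      branch 2.2 (add (\lnot p1 \land \lnot p4)):
        (\lnot p1 \land \lnot p4): α-rule — add \lnot p1, \lnot p4.
        ○ open, literals {p1=false, p4=false}.
0 branches closed, 6 open.
Each open branch fixes some atoms; the unmentioned ones are free. Counting distinct full assignments: branch {p1=false, p2=true, p3=false} (p5, p4) contributes 4 new; branch {p4=false, p5=true} (p3, p2, p1) contributes 7 new; branch {p4=true, p5=false} (p3, p2, p1) contributes 7 new; branch {p1=true, p5=false} (p3, p2, p4) contributes 4 new; branch {p2=false} (p3, p5, p4, p1) contributes 6 new; branch {p1=false, p4=false} (p3, p5, p2) contributes 1 new. Total: 29.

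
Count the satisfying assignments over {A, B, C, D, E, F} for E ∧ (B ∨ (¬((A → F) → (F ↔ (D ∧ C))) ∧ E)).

23

Initial set: {T (E ∧ (B ∨ (¬((A → F) → (F ↔ (D ∧ C))) ∧ E)))}.
T (E ∧ (B ∨ (¬((A → F) → (F ↔ (D ∧ C))) ∧ E))): α-rule — add T E, T (B ∨ (¬((A → F) → (F ↔ (D ∧ C))) ∧ E)).
T (B ∨ (¬((A → F) → (F ↔ (D ∧ C))) ∧ E)): β-rule — branch into T B  //  T (¬((A → F) → (F ↔ (D ∧ C))) ∧ E).
  branch 1 (add T B):
    ○ open, literals {B=T, E=T}.
  branch 2 (add T (¬((A → F) → (F ↔ (D ∧ C))) ∧ E)):
    T (¬((A → F) → (F ↔ (D ∧ C))) ∧ E): α-rule — add T ¬((A → F) → (F ↔ (D ∧ C))), T E.
    T ¬((A → F) → (F ↔ (D ∧ C))): α-rule — add T (A → F), F (F ↔ (D ∧ C)).
    T (A → F): β-rule — branch into F A  //  T F.
      branch 2.1 (add F A):
        F (F ↔ (D ∧ C)): β-rule — branch into T F, F (D ∧ C)  //  F F, T (D ∧ C).
          branch 2.1.1 (add T F, F (D ∧ C)):
            F (D ∧ C): β-rule — branch into F D  //  F C.
              branch 2.1.1.1 (add F D):
                ○ open, literals {A=F, D=F, E=T, F=T}.
              branch 2.1.1.2 (add F C):
                ○ open, literals {A=F, C=F, E=T, F=T}.
          branch 2.1.2 (add F F, T (D ∧ C)):
            T (D ∧ C): α-rule — add T D, T C.
            ○ open, literals {A=F, C=T, D=T, E=T, F=F}.
      branch 2.2 (add T F):
        F (F ↔ (D ∧ C)): β-rule — branch into T F, F (D ∧ C)  //  F F, T (D ∧ C).
          branch 2.2.1 (add T F, F (D ∧ C)):
            F (D ∧ C): β-rule — branch into F D  //  F C.
              branch 2.2.1.1 (add F D):
                ○ open, literals {D=F, E=T, F=T}.
              branch 2.2.1.2 (add F C):
                ○ open, literals {C=F, E=T, F=T}.
          branch 2.2.2 (add F F, T (D ∧ C)):
            × closes — contains both F and ¬F.
1 branch closed, 6 open.
Each open branch fixes some atoms; the unmentioned ones are free. Counting distinct full assignments: branch {B=T, E=T} (A, C, D, F) contributes 16 new; branch {A=F, D=F, E=T, F=T} (B, C) contributes 2 new; branch {A=F, C=F, E=T, F=T} (B, D) contributes 1 new; branch {A=F, C=T, D=T, E=T, F=F} (B) contributes 1 new; branch {D=F, E=T, F=T} (A, B, C) contributes 2 new; branch {C=F, E=T, F=T} (A, B, D) contributes 1 new. Total: 23.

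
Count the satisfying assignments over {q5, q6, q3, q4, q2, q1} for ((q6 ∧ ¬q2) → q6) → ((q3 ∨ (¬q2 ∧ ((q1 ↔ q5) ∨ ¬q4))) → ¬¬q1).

42

Initial set: {(((q6 ∧ ¬q2) → q6) → ((q3 ∨ (¬q2 ∧ ((q1 ↔ q5) ∨ ¬q4))) → ¬¬q1))}.
(((q6 ∧ ¬q2) → q6) → ((q3 ∨ (¬q2 ∧ ((q1 ↔ q5) ∨ ¬q4))) → ¬¬q1)): β-rule — branch into ¬((q6 ∧ ¬q2) → q6)  //  ((q3 ∨ (¬q2 ∧ ((q1 ↔ q5) ∨ ¬q4))) → ¬¬q1).
  branch 1 (add ¬((q6 ∧ ¬q2) → q6)):
    ¬((q6 ∧ ¬q2) → q6): α-rule — add (q6 ∧ ¬q2), ¬q6.
    (q6 ∧ ¬q2): α-rule — add q6, ¬q2.
    × closes — contains both q6 and ¬q6.
  branch 2 (add ((q3 ∨ (¬q2 ∧ ((q1 ↔ q5) ∨ ¬q4))) → ¬¬q1)):
    ((q3 ∨ (¬q2 ∧ ((q1 ↔ q5) ∨ ¬q4))) → ¬¬q1): β-rule — branch into ¬(q3 ∨ (¬q2 ∧ ((q1 ↔ q5) ∨ ¬q4)))  //  ¬¬q1.
      branch 2.1 (add ¬(q3 ∨ (¬q2 ∧ ((q1 ↔ q5) ∨ ¬q4)))):
        ¬(q3 ∨ (¬q2 ∧ ((q1 ↔ q5) ∨ ¬q4))): α-rule — add ¬q3, ¬(¬q2 ∧ ((q1 ↔ q5) ∨ ¬q4)).
        ¬(¬q2 ∧ ((q1 ↔ q5) ∨ ¬q4)): β-rule — branch into ¬¬q2  //  ¬((q1 ↔ q5) ∨ ¬q4).
          branch 2.1.1 (add ¬¬q2):
            ○ open, literals {q2=true, q3=false}.
          branch 2.1.2 (add ¬((q1 ↔ q5) ∨ ¬q4)):
            ¬((q1 ↔ q5) ∨ ¬q4): α-rule — add ¬(q1 ↔ q5), ¬¬q4.
            ¬(q1 ↔ q5): β-rule — branch into q1, ¬q5  //  ¬q1, q5.
              branch 2.1.2.1 (add q1, ¬q5):
                ○ open, literals {q1=true, q3=false, q4=true, q5=false}.
              branch 2.1.2.2 (add ¬q1, q5):
                ○ open, literals {q1=false, q3=false, q4=true, q5=true}.
      branch 2.2 (add ¬¬q1):
        ¬¬q1: drop double negation, giving q1.
        ○ open, literals {q1=true}.
1 branch closed, 4 open.
Each open branch fixes some atoms; the unmentioned ones are free. Counting distinct full assignments: branch {q2=true, q3=false} (q5, q6, q4, q1) contributes 16 new; branch {q1=true, q3=false, q4=true, q5=false} (q6, q2) contributes 2 new; branch {q1=false, q3=false, q4=true, q5=true} (q6, q2) contributes 2 new; branch {q1=true} (q5, q6, q3, q4, q2) contributes 22 new. Total: 42.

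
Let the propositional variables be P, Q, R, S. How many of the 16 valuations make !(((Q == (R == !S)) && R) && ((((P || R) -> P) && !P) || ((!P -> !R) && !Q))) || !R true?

Initial set: {(!(((Q == (R == !S)) && R) && ((((P || R) -> P) && !P) || ((!P -> !R) && !Q))) || !R)}.
(!(((Q == (R == !S)) && R) && ((((P || R) -> P) && !P) || ((!P -> !R) && !Q))) || !R): β-rule — branch into !(((Q == (R == !S)) && R) && ((((P || R) -> P) && !P) || ((!P -> !R) && !Q)))  //  !R.
  branch 1 (add !(((Q == (R == !S)) && R) && ((((P || R) -> P) && !P) || ((!P -> !R) && !Q)))):
    !(((Q == (R == !S)) && R) && ((((P || R) -> P) && !P) || ((!P -> !R) && !Q))): β-rule — branch into !((Q == (R == !S)) && R)  //  !((((P || R) -> P) && !P) || ((!P -> !R) && !Q)).
      branch 1.1 (add !((Q == (R == !S)) && R)):
        !((Q == (R == !S)) && R): β-rule — branch into !(Q == (R == !S))  //  !R.
          branch 1.1.1 (add !(Q == (R == !S))):
            !(Q == (R == !S)): β-rule — branch into Q, !(R == !S)  //  !Q, (R == !S).
              branch 1.1.1.1 (add Q, !(R == !S)):
                !(R == !S): β-rule — branch into R, !!S  //  !R, !S.
                  branch 1.1.1.1.1 (add R, !!S):
                    ○ open, literals {Q=1, R=1, S=1}.
                  branch 1.1.1.1.2 (add !R, !S):
                    ○ open, literals {Q=1, R=0, S=0}.
              branch 1.1.1.2 (add !Q, (R == !S)):
                (R == !S): β-rule — branch into R, !S  //  !R, !!S.
                  branch 1.1.1.2.1 (add R, !S):
                    ○ open, literals {Q=0, R=1, S=0}.
                  branch 1.1.1.2.2 (add !R, !!S):
                    ○ open, literals {Q=0, R=0, S=1}.
          branch 1.1.2 (add !R):
            ○ open, literals {R=0}.
      branch 1.2 (add !((((P || R) -> P) && !P) || ((!P -> !R) && !Q))):
        !((((P || R) -> P) && !P) || ((!P -> !R) && !Q)): α-rule — add !(((P || R) -> P) && !P), !((!P -> !R) && !Q).
        !(((P || R) -> P) && !P): β-rule — branch into !((P || R) -> P)  //  !!P.
          branch 1.2.1 (add !((P || R) -> P)):
            !((P || R) -> P): α-rule — add (P || R), !P.
            !((!P -> !R) && !Q): β-rule — branch into !(!P -> !R)  //  !!Q.
              branch 1.2.1.1 (add !(!P -> !R)):
                !(!P -> !R): α-rule — add !P, !!R.
                (P || R): β-rule — branch into P  //  R.
                  branch 1.2.1.1.1 (add P):
                    × closes — contains both P and !P.
                  branch 1.2.1.1.2 (add R):
                    ○ open, literals {P=0, R=1}.
              branch 1.2.1.2 (add !!Q):
                (P || R): β-rule — branch into P  //  R.
                  branch 1.2.1.2.1 (add P):
                    × closes — contains both P and !P.
                  branch 1.2.1.2.2 (add R):
                    ○ open, literals {P=0, Q=1, R=1}.
          branch 1.2.2 (add !!P):
            !((!P -> !R) && !Q): β-rule — branch into !(!P -> !R)  //  !!Q.
              branch 1.2.2.1 (add !(!P -> !R)):
                !(!P -> !R): α-rule — add !P, !!R.
                × closes — contains both P and !P.
              branch 1.2.2.2 (add !!Q):
                ○ open, literals {P=1, Q=1}.
  branch 2 (add !R):
    ○ open, literals {R=0}.
3 branches closed, 9 open.
Each open branch fixes some atoms; the unmentioned ones are free. Counting distinct full assignments: branch {Q=1, R=1, S=1} (P) contributes 2 new; branch {Q=1, R=0, S=0} (P) contributes 2 new; branch {Q=0, R=1, S=0} (P) contributes 2 new; branch {Q=0, R=0, S=1} (P) contributes 2 new; branch {R=0} (P, Q, S) contributes 4 new; branch {P=0, R=1} (Q, S) contributes 2 new; branch {P=0, Q=1, R=1} (S) contributes 0 new; branch {P=1, Q=1} (R, S) contributes 1 new; branch {R=0} (P, Q, S) contributes 0 new. Total: 15.

15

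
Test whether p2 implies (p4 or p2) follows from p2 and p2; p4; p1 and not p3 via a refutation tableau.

Initial set: {T (p2 and p2); T p4; T (p1 and not p3); F (p2 implies (p4 or p2))}.
T (p2 and p2): α-rule — add T p2, T p2.
T (p1 and not p3): α-rule — add T p1, T not p3.
F (p2 implies (p4 or p2)): α-rule — add T p2, F (p4 or p2).
F (p4 or p2): α-rule — add F p4, F p2.
× closes — contains both p4 and not p4.
All 1 branch closes.
Every branch closed, so the premises entail the conclusion.

Yes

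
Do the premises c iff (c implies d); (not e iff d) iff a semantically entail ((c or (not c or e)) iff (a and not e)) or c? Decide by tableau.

Yes

Initial set: {(c iff (c implies d)); ((not e iff d) iff a); not (((c or (not c or e)) iff (a and not e)) or c)}.
not (((c or (not c or e)) iff (a and not e)) or c): α-rule — add not ((c or (not c or e)) iff (a and not e)), not c.
(c iff (c implies d)): β-rule — branch into c, (c implies d)  //  not c, not (c implies d).
  branch 1 (add c, (c implies d)):
    × closes — contains both c and not c.
  branch 2 (add not c, not (c implies d)):
    not (c implies d): α-rule — add c, not d.
    × closes — contains both c and not c.
All 2 branches close.
Every branch closed, so the premises entail the conclusion.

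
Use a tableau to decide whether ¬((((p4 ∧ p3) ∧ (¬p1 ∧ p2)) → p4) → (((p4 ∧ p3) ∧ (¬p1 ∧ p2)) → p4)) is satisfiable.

Initial set: {¬((((p4 ∧ p3) ∧ (¬p1 ∧ p2)) → p4) → (((p4 ∧ p3) ∧ (¬p1 ∧ p2)) → p4))}.
¬((((p4 ∧ p3) ∧ (¬p1 ∧ p2)) → p4) → (((p4 ∧ p3) ∧ (¬p1 ∧ p2)) → p4)): α-rule — add (((p4 ∧ p3) ∧ (¬p1 ∧ p2)) → p4), ¬(((p4 ∧ p3) ∧ (¬p1 ∧ p2)) → p4).
¬(((p4 ∧ p3) ∧ (¬p1 ∧ p2)) → p4): α-rule — add ((p4 ∧ p3) ∧ (¬p1 ∧ p2)), ¬p4.
((p4 ∧ p3) ∧ (¬p1 ∧ p2)): α-rule — add (p4 ∧ p3), (¬p1 ∧ p2).
(p4 ∧ p3): α-rule — add p4, p3.
× closes — contains both p4 and ¬p4.
All 1 branch closes.
Every branch closed; the formula is unsatisfiable.

Unsatisfiable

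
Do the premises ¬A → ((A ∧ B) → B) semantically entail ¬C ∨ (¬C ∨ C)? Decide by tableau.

Yes

Initial set: {(¬A → ((A ∧ B) → B)); ¬(¬C ∨ (¬C ∨ C))}.
¬(¬C ∨ (¬C ∨ C)): α-rule — add ¬¬C, ¬(¬C ∨ C).
¬(¬C ∨ C): α-rule — add ¬¬C, ¬C.
× closes — contains both C and ¬C.
All 1 branch closes.
Every branch closed, so the premises entail the conclusion.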